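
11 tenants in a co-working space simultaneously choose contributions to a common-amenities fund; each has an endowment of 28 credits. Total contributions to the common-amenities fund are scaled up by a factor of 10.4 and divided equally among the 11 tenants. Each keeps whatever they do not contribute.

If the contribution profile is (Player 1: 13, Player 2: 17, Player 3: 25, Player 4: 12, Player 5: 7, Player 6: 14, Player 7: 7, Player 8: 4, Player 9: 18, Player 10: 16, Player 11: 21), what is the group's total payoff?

Total contributed: 13 + 17 + 25 + 12 + 7 + 14 + 7 + 4 + 18 + 16 + 21 = 154; total kept: 11 × 28 − 154 = 154.
The common-amenities fund pays out 10.4 × 154 = 1601.60 in aggregate.
Group total = 154 + 1601.60 = 1755.60.

1755.60 credits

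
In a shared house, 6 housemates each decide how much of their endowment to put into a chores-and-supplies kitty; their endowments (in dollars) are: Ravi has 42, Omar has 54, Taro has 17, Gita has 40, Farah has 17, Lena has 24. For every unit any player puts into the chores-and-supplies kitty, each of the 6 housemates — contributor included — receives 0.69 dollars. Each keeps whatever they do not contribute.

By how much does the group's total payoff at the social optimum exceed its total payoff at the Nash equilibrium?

609.16 dollars

The private return per contributed unit is 0.69 < 1 for everyone, so the Nash equilibrium is zero contribution and the group total is Σ E_j = 42 + 54 + 17 + 40 + 17 + 24 = 194.
Each contributed unit returns 4.140 to the group, so the social optimum is full contribution by everyone: group total = 4.140 × 194 = 803.16.
Efficiency loss = (4.140 − 1) × 194 = 609.16.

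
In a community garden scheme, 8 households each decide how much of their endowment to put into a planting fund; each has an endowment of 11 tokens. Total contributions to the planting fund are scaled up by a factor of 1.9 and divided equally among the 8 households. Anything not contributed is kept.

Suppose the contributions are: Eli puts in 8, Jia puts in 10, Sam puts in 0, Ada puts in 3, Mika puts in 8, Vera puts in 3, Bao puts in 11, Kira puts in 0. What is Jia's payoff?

11.21 tokens

Total contributed: 8 + 10 + 0 + 3 + 8 + 3 + 11 + 0 = 43.
Each receives 1.9 × 43 / 8 = 10.21 from the planting fund.
Jia keeps 11 − 10 = 1, so Jia's payoff is 1 + 10.21 = 11.21.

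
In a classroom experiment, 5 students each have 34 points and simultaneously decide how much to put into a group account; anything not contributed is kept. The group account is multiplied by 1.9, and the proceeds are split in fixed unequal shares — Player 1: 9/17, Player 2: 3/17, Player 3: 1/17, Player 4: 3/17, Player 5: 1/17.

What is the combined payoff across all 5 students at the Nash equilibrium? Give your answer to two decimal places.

Player j's private return per contributed unit is 1.9 × (j's share). Contributing is weakly dominant for j when that share is at least 1/1.9 = 0.5263, and contributing 0 is dominant otherwise.
Player 1 alone (share 9/17) is above the threshold, contributing 34; the remaining 4 contribute 0. Total contributed: 34.
The group account pays out 1.9 × 34 = 64.60 in total (split across the unequal shares, but the aggregate is all that matters for the group sum).
The 4 free-riders keep 34 each, adding 136. Group total = 136 + 64.60 = 200.60.

200.60 points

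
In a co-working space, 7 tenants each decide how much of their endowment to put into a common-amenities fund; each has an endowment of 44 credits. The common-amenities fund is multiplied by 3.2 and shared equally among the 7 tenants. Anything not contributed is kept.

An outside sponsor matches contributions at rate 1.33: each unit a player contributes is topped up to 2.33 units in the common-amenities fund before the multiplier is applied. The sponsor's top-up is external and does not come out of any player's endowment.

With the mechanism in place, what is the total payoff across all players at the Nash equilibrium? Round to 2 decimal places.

2296.45 credits

With the mechanism, a contributed unit returns 3.2 × 2.33 / 7 = 1.0651 per unit of net cost to the contributor — now above 1 — so contributing fully is weakly dominant for every player.
At the Nash equilibrium everyone contributes 44. Group total payoff = 3.2 × 2.33 × 308 = 2296.45.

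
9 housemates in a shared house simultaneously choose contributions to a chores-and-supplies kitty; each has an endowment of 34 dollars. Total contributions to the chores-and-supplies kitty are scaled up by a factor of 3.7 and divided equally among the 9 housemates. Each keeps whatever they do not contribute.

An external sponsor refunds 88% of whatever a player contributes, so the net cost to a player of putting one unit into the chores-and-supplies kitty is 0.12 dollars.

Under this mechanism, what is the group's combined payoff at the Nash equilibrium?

Under the mechanism each unit contributed yields (3.7/9) / 0.12 = 3.4259 back to its contributor per unit of net cost, which exceeds 1, making full contribution the dominant choice for everyone.
So the Nash equilibrium is full contribution by all 9; the group earns 9 × (34 × 0.88 + 3.7 × 34) = 1401.48.

1401.48 dollars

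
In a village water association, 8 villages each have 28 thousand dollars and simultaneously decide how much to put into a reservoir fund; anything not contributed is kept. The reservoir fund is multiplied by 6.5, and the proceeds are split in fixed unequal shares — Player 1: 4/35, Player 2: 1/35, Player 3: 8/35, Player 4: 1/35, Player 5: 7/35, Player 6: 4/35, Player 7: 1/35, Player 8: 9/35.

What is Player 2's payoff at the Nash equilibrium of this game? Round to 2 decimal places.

Player j's private return per contributed unit is 6.5 × (j's share). Contributing is weakly dominant for j when that share is at least 1/6.5 = 0.1538, and contributing 0 is dominant otherwise.
Player 3, Player 5 and Player 8 clear that bar, contributing 28 each; the remaining 5 contribute 0. Total contributed: 84.
Player 2 keeps 28 and receives 6.5 × 84 × 1/35 = 15.60 from the reservoir fund, for a payoff of 43.60.

43.60 thousand dollars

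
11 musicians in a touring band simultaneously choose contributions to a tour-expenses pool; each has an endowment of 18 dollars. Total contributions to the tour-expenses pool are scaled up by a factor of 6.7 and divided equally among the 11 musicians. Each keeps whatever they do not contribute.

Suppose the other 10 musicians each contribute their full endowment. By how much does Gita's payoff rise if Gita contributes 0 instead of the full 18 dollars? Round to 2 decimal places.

7.04 dollars

Switching from a contribution of 18 to 0 lets Gita keep an extra 18 dollars, but lowers the tour-expenses pool by 18, which costs Gita their own share of that drop: 6.7/11 × 18 = 10.96.
Net gain = 18 − 10.96 = 7.04. The private return per contributed unit (0.6091) is below 1, so free-riding is indeed the best response regardless of what the others do.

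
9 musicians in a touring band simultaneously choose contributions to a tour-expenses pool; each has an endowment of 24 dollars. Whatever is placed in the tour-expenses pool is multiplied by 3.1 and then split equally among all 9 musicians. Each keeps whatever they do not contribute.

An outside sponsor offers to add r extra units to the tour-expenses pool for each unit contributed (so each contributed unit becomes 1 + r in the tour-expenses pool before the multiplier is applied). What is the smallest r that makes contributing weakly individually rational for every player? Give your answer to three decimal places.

With matching at rate r, one contributed unit becomes (1 + r) in the tour-expenses pool and returns 3.1 × (1 + r) / 9 to the contributor.
Setting this equal to 1: 1 + r = 9/3.1 = 2.9032.
So the minimum matching rate is r = 2.9032 − 1 = 1.903.

1.903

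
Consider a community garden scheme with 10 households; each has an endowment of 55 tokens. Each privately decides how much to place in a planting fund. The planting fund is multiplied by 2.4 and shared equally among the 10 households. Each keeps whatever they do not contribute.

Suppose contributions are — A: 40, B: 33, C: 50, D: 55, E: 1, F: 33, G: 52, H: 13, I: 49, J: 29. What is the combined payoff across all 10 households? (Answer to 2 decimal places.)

1047.00 tokens

Total contributed: 40 + 33 + 50 + 55 + 1 + 33 + 52 + 13 + 49 + 29 = 355; total kept: 10 × 55 − 355 = 195.
The planting fund pays out 2.4 × 355 = 852.00 in aggregate.
Group total = 195 + 852.00 = 1047.00.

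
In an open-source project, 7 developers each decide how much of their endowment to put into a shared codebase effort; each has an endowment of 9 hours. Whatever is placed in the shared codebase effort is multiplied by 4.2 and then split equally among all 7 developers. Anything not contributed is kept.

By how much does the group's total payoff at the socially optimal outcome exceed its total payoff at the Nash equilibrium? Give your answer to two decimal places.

201.60 hours

Each contributed unit returns 4.2/7 = 0.6000 to its contributor — below 1 — so contributing 0 is dominant for every player. At the Nash equilibrium everyone keeps their 9, and the group total is 7 × 9 = 63.
Each contributed unit returns 4.200 to the group as a whole (0.6000 to each of 7 players), which exceeds 1, so the social optimum is full contribution: group total = 4.200 × 63 = 264.60.
Efficiency loss = 264.60 − 63 = 201.60.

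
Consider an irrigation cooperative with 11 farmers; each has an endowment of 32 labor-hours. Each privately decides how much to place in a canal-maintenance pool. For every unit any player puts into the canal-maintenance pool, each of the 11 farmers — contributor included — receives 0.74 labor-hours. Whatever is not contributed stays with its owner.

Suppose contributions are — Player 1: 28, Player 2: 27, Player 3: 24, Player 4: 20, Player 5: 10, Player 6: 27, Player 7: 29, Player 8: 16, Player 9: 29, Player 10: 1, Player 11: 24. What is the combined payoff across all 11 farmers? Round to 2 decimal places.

Total contributed: 28 + 27 + 24 + 20 + 10 + 27 + 29 + 16 + 29 + 1 + 24 = 235; total kept: 11 × 32 − 235 = 117.
The canal-maintenance pool pays out 0.74 × 11 × 235 = 1912.90 in aggregate.
Group total = 117 + 1912.90 = 2029.90.

2029.90 labor-hours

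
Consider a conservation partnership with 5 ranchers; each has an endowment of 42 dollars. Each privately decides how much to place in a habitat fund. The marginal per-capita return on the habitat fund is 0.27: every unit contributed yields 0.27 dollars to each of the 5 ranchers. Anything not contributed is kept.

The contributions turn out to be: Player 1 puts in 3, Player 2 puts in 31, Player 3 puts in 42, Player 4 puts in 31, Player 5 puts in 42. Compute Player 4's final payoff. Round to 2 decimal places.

Total contributed: 3 + 31 + 42 + 31 + 42 = 149.
Each receives 0.27 × 149 = 40.23 from the habitat fund.
Player 4 keeps 42 − 31 = 11, so Player 4's payoff is 11 + 40.23 = 51.23.

51.23 dollars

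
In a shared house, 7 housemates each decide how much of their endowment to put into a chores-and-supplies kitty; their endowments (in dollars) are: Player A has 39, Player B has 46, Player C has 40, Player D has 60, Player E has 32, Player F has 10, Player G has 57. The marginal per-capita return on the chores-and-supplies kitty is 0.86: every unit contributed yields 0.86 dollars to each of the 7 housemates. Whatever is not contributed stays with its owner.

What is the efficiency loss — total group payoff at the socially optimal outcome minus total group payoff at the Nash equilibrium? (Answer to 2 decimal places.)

1425.68 dollars

The private return per contributed unit is 0.86 < 1 for everyone, so the Nash equilibrium is zero contribution and the group total is Σ E_j = 39 + 46 + 40 + 60 + 32 + 10 + 57 = 284.
Each contributed unit returns 6.020 to the group, so the social optimum is full contribution by everyone: group total = 6.020 × 284 = 1709.68.
Efficiency loss = (6.020 − 1) × 284 = 1425.68.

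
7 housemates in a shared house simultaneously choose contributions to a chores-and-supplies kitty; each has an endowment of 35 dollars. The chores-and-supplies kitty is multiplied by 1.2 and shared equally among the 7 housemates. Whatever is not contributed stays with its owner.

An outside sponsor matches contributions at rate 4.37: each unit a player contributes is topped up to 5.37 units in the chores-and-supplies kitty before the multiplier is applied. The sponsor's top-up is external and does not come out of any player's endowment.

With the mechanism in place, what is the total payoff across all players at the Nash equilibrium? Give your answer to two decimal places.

The effective private return is 1.2 × 5.37 / 7 = 0.9206, which is still under 1, so the mechanism doesn't change anyone's dominant strategy: zero contribution.
Everyone keeps their endowment and the group total is 7 × 35 = 245.

245.00 dollars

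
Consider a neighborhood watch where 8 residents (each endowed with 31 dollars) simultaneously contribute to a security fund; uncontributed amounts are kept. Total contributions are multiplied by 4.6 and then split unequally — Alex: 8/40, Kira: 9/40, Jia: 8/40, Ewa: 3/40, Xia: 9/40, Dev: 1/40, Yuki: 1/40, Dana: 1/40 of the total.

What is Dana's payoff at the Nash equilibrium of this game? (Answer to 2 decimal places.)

38.13 dollars

Player j's private return per contributed unit is 4.6 × (j's share). Contributing is weakly dominant for j when that share is at least 1/4.6 = 0.2174, and contributing 0 is dominant otherwise.
Kira and Xia clear that bar, contributing 31 each; the remaining 6 contribute 0. Total contributed: 62.
Dana keeps 31 and receives 4.6 × 62 × 1/40 = 7.13 from the security fund, for a payoff of 38.13.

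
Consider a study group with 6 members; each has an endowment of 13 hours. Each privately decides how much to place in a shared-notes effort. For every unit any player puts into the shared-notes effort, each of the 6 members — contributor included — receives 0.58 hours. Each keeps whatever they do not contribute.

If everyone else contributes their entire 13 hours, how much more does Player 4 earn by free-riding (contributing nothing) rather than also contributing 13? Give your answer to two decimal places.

5.46 hours

Switching from a contribution of 13 to 0 lets Player 4 keep an extra 13 hours, but lowers the shared-notes effort by 13, which costs Player 4 their own share of that drop: 0.58 × 13 = 7.54.
Net gain = 13 − 7.54 = 5.46. The private return per contributed unit (0.58) is below 1, so free-riding is indeed the best response regardless of what the others do.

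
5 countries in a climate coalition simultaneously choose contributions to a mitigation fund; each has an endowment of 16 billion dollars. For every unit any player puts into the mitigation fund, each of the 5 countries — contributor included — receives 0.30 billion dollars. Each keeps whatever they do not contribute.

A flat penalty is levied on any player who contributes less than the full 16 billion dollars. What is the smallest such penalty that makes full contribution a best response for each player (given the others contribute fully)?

Given the others contribute fully, the best deviation is to contribute 0 (any partial contribution still incurs the fine and gives up units whose private return 0.30 is below 1).
Deviating from 16 to 0 saves 16 billion dollars but forfeits the deviator's share of the drop in the mitigation fund: 0.30 × 16 = 4.80.
So the deviation gain is 16 − 4.80 = 11.20, and the fine must be at least 11.20 billion dollars to wipe it out.

11.20 billion dollars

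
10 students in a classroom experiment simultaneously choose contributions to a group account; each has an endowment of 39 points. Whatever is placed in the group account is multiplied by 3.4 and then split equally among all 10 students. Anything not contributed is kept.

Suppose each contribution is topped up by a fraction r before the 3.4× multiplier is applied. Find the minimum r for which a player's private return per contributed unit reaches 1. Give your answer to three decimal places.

With matching at rate r, one contributed unit becomes (1 + r) in the group account and returns 3.4 × (1 + r) / 10 to the contributor.
Setting this equal to 1: 1 + r = 10/3.4 = 2.9412.
So the minimum matching rate is r = 2.9412 − 1 = 1.941.

1.941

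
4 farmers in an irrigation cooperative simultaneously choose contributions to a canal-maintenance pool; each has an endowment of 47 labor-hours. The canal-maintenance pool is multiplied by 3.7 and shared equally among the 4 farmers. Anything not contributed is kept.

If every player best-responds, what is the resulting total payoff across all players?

Each contributed unit returns 3.7/4 = 0.9250 to its contributor — below 1 — so contributing 0 is dominant for every player. At the Nash equilibrium everyone keeps their 47, and the group total is 4 × 47 = 188.

188.00 labor-hours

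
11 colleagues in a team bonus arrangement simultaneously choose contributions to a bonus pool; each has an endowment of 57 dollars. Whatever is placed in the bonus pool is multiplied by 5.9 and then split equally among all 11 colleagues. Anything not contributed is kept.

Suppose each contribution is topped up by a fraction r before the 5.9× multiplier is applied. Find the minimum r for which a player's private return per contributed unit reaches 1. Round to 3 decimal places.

With matching at rate r, one contributed unit becomes (1 + r) in the bonus pool and returns 5.9 × (1 + r) / 11 to the contributor.
Setting this equal to 1: 1 + r = 11/5.9 = 1.8644.
So the minimum matching rate is r = 1.8644 − 1 = 0.864.

0.864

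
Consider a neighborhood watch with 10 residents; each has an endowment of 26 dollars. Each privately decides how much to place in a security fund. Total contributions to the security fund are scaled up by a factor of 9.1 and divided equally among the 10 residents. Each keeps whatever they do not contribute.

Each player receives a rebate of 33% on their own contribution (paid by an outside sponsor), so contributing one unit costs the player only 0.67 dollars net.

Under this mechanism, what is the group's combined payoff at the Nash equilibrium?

The effective private return per unit is now (9.1/10) / 0.67 = 1.3582 > 1, so every player's dominant strategy flips to full contribution.
At the Nash equilibrium everyone contributes 26. Group total payoff = 10 × (26 × 0.33 + 9.1 × 26) = 2451.80.

2451.80 dollars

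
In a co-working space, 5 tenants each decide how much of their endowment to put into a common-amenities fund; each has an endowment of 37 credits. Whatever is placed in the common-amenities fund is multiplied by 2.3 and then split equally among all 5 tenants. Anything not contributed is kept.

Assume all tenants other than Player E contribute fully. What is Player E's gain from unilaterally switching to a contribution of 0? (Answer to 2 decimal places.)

19.98 credits

Switching from a contribution of 37 to 0 lets Player E keep an extra 37 credits, but lowers the common-amenities fund by 37, which costs Player E their own share of that drop: 2.3/5 × 37 = 17.02.
Net gain = 37 − 17.02 = 19.98. The private return per contributed unit (0.4600) is below 1, so free-riding is indeed the best response regardless of what the others do.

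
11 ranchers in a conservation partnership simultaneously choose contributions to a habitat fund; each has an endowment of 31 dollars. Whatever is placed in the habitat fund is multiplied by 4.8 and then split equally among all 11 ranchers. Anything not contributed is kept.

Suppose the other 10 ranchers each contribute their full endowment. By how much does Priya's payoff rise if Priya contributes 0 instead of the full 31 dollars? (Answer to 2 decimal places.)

17.47 dollars

Switching from a contribution of 31 to 0 lets Priya keep an extra 31 dollars, but lowers the habitat fund by 31, which costs Priya their own share of that drop: 4.8/11 × 31 = 13.53.
Net gain = 31 − 13.53 = 17.47. The private return per contributed unit (0.4364) is below 1, so free-riding is indeed the best response regardless of what the others do.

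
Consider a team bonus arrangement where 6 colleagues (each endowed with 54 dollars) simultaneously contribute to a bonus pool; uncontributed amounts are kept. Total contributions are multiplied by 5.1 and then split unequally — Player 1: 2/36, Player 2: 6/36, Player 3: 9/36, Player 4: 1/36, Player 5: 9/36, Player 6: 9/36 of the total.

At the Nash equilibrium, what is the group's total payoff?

988.20 dollars

Each unit j contributes comes back to j as 5.1 × (j's share), so j prefers to contribute only if that share exceeds 1/5.1 = 0.1961; otherwise keeping the unit dominates.
The shares above 0.1961 belong to Player 3, Player 5 and Player 6, contributing 54 each; the remaining 3 contribute 0. Total contributed: 162.
The bonus pool pays out 5.1 × 162 = 826.20 in total (split across the unequal shares, but the aggregate is all that matters for the group sum).
The 3 free-riders keep 54 each, adding 162. Group total = 162 + 826.20 = 988.20.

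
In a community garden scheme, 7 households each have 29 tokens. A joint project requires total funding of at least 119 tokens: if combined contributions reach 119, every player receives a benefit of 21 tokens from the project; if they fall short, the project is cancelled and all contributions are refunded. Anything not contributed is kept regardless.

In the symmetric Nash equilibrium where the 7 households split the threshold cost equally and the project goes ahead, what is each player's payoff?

33 tokens

Equal share of the threshold: 119/7 = 17.
At this profile no one gains by cutting their contribution: any cut drops the total below 119, the project is cancelled, contributions are refunded, and the deviator ends with 29, which is less than 29 − 17 + 21 = 33. Contributing more than 17 just wastes the excess. So contributing exactly 17 is a best response.
Each player's payoff: 29 − 17 + 21 = 33.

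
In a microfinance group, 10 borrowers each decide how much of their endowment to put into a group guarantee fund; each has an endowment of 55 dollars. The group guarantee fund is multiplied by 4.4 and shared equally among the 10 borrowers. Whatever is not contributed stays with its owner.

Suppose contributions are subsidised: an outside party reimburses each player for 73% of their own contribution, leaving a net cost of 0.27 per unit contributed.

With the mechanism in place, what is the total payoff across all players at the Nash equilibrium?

The effective private return per unit is now (4.4/10) / 0.27 = 1.6296 > 1, so every player's dominant strategy flips to full contribution.
So the Nash equilibrium is full contribution by all 10; the group earns 10 × (55 × 0.73 + 4.4 × 55) = 2821.50.

2821.50 dollars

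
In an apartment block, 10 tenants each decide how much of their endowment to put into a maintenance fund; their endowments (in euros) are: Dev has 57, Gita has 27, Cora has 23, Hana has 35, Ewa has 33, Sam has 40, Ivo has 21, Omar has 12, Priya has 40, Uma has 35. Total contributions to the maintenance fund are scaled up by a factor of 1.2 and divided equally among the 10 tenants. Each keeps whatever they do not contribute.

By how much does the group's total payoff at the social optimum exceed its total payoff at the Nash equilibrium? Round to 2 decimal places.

The private return per contributed unit is 1.2/10 = 0.1200 < 1 for every player regardless of endowment, so the Nash equilibrium is zero contribution and the group total is Σ E_j = 57 + 27 + 23 + 35 + 33 + 40 + 21 + 12 + 40 + 35 = 323.
Each contributed unit returns 1.200 to the group, so the social optimum is full contribution by everyone: group total = 1.200 × 323 = 387.60.
Efficiency loss = (1.200 − 1) × 323 = 64.60.

64.60 euros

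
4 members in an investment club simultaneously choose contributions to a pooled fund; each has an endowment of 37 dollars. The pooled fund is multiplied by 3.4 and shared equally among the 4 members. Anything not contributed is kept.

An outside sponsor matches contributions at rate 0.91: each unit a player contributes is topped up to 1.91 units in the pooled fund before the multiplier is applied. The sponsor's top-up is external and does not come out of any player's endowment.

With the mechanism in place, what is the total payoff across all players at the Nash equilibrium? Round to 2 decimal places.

With the mechanism, a contributed unit returns 3.4 × 1.91 / 4 = 1.6235 per unit of net cost to the contributor — now above 1 — so contributing fully is weakly dominant for every player.
So the Nash equilibrium is full contribution by all 4; the group earns 3.4 × 1.91 × 148 = 961.11.

961.11 dollars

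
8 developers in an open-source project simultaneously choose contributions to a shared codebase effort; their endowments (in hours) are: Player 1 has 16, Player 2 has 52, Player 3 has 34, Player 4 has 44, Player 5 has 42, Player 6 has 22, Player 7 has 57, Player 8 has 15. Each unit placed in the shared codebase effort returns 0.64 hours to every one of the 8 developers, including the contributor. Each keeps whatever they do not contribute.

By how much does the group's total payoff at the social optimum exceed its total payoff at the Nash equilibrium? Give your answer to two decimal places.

1161.84 hours

The private return per contributed unit is 0.64 < 1 for everyone, so the Nash equilibrium is zero contribution and the group total is Σ E_j = 16 + 52 + 34 + 44 + 42 + 22 + 57 + 15 = 282.
Each contributed unit returns 5.120 to the group, so the social optimum is full contribution by everyone: group total = 5.120 × 282 = 1443.84.
Efficiency loss = (5.120 − 1) × 282 = 1161.84.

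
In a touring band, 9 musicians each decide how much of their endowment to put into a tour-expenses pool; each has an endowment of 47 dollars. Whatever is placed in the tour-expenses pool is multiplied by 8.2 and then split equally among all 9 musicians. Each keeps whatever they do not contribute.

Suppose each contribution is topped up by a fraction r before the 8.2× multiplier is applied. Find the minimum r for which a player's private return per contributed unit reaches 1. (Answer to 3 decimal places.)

0.098

With matching at rate r, one contributed unit becomes (1 + r) in the tour-expenses pool and returns 8.2 × (1 + r) / 9 to the contributor.
Setting this equal to 1: 1 + r = 9/8.2 = 1.0976.
So the minimum matching rate is r = 1.0976 − 1 = 0.098.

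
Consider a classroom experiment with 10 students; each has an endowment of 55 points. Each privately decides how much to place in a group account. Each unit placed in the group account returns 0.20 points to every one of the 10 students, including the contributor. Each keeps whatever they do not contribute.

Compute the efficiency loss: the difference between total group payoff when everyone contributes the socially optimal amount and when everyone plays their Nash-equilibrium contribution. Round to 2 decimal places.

The private return per contributed unit is 0.20 < 1, so contributing 0 is dominant for every player. At the Nash equilibrium everyone keeps their 55, and the group total is 10 × 55 = 550.
Each contributed unit returns 2.000 to the group as a whole (0.20 to each of 10 players), which exceeds 1, so the social optimum is full contribution: group total = 2.000 × 550 = 1100.00.
Efficiency loss = 1100.00 − 550 = 550.00.

550.00 points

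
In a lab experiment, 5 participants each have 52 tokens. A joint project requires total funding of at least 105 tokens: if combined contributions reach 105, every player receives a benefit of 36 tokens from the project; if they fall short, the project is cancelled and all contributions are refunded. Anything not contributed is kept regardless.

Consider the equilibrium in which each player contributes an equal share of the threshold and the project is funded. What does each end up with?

Equal share of the threshold: 105/5 = 21.
At this profile no one gains by cutting their contribution: any cut drops the total below 105, the project is cancelled, contributions are refunded, and the deviator ends with 52, which is less than 52 − 21 + 36 = 67. Contributing more than 21 just wastes the excess. So contributing exactly 21 is a best response.
Each player's payoff: 52 − 21 + 36 = 67.

67 tokens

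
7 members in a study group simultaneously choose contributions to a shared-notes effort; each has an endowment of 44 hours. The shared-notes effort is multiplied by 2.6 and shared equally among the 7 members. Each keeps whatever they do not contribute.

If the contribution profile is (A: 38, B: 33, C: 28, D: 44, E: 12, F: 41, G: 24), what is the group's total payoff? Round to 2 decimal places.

Total contributed: 38 + 33 + 28 + 44 + 12 + 41 + 24 = 220; total kept: 7 × 44 − 220 = 88.
The shared-notes effort pays out 2.6 × 220 = 572.00 in aggregate.
Group total = 88 + 572.00 = 660.00.

660.00 hours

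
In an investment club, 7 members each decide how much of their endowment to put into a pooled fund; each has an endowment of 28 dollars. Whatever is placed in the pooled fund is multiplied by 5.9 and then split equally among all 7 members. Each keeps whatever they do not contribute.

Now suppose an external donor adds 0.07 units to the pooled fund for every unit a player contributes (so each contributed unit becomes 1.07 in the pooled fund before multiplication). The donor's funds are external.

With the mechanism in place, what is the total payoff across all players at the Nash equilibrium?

196.00 dollars

The effective private return is 5.9 × 1.07 / 7 = 0.9019, which is still under 1, so the mechanism doesn't change anyone's dominant strategy: zero contribution.
Everyone keeps their endowment and the group total is 7 × 28 = 196.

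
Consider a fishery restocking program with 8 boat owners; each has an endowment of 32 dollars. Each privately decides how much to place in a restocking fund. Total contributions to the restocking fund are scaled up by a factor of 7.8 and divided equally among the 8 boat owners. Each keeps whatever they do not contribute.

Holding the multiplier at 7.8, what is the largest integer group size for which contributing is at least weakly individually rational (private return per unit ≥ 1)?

7

Private return per unit is 7.8/(group size), which is ≥ 1 whenever the group size is ≤ 7.8.
The largest such integer is 7.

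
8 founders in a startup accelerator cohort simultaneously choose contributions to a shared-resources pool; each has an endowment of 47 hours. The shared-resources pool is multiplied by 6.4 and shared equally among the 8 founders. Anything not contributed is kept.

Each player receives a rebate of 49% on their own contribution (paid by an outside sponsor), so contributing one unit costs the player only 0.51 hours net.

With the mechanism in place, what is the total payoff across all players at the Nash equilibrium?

With the mechanism, a contributed unit returns (6.4/8) / 0.51 = 1.5686 per unit of net cost to the contributor — now above 1 — so contributing fully is weakly dominant for every player.
At the Nash equilibrium everyone contributes 47. Group total payoff = 8 × (47 × 0.49 + 6.4 × 47) = 2590.64.

2590.64 hours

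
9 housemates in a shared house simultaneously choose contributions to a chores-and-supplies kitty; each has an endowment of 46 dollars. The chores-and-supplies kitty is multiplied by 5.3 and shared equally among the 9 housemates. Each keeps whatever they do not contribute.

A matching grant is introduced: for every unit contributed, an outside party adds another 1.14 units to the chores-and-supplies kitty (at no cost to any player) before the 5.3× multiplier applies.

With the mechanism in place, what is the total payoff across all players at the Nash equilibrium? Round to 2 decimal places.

4695.59 dollars

With the mechanism, a contributed unit returns 5.3 × 2.14 / 9 = 1.2602 per unit of net cost to the contributor — now above 1 — so contributing fully is weakly dominant for every player.
So the Nash equilibrium is full contribution by all 9; the group earns 5.3 × 2.14 × 414 = 4695.59.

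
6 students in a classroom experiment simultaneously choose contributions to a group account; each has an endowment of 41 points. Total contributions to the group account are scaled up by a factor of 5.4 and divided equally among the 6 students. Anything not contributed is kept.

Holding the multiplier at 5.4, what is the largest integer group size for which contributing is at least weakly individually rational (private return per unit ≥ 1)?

5

Private return per unit is 5.4/(group size), which is ≥ 1 whenever the group size is ≤ 5.4.
The largest such integer is 5.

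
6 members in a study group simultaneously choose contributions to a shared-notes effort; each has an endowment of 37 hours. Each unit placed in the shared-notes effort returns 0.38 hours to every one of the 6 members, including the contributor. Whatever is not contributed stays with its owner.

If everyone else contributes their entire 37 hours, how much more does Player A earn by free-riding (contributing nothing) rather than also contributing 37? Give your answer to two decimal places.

Switching from a contribution of 37 to 0 lets Player A keep an extra 37 hours, but lowers the shared-notes effort by 37, which costs Player A their own share of that drop: 0.38 × 37 = 14.06.
Net gain = 37 − 14.06 = 22.94. The private return per contributed unit (0.38) is below 1, so free-riding is indeed the best response regardless of what the others do.

22.94 hours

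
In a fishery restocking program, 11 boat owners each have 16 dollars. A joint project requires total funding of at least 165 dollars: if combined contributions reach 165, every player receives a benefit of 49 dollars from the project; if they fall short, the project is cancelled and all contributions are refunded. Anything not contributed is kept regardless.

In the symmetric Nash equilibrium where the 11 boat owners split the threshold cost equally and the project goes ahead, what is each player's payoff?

Equal share of the threshold: 165/11 = 15.
At this profile no one gains by cutting their contribution: any cut drops the total below 165, the project is cancelled, contributions are refunded, and the deviator ends with 16, which is less than 16 − 15 + 49 = 50. Contributing more than 15 just wastes the excess. So contributing exactly 15 is a best response.
Each player's payoff: 16 − 15 + 49 = 50.

50 dollars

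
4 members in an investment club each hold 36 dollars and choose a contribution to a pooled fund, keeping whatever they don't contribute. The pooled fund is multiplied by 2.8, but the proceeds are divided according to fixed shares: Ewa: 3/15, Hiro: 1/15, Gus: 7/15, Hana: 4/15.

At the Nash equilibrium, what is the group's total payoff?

208.80 dollars

A player with share s gets back 2.8·s per unit contributed, so full contribution is dominant for anyone with s > 1/2.8 = 0.3571 and zero contribution is dominant for anyone below.
Gus alone (share 7/15) is above the threshold, contributing 36; the remaining 3 contribute 0. Total contributed: 36.
The pooled fund pays out 2.8 × 36 = 100.80 in total (split across the unequal shares, but the aggregate is all that matters for the group sum).
The 3 free-riders keep 36 each, adding 108. Group total = 108 + 100.80 = 208.80.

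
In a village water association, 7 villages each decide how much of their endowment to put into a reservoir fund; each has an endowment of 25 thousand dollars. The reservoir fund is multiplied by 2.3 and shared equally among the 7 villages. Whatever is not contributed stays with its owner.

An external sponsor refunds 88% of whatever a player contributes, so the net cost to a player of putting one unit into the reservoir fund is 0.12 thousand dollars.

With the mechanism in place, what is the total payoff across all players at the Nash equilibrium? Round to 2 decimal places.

With the mechanism, a contributed unit returns (2.3/7) / 0.12 = 2.7381 per unit of net cost to the contributor — now above 1 — so contributing fully is weakly dominant for every player.
At the Nash equilibrium everyone contributes 25. Group total payoff = 7 × (25 × 0.88 + 2.3 × 25) = 556.50.

556.50 thousand dollars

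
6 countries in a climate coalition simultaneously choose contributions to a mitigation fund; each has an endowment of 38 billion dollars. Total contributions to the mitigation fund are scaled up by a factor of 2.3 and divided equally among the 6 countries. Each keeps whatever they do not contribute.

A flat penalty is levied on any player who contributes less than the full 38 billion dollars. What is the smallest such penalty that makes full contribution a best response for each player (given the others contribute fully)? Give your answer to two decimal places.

Given the others contribute fully, the best deviation is to contribute 0 (any partial contribution still incurs the fine and gives up units whose private return 0.3833 is below 1).
Deviating from 38 to 0 saves 38 billion dollars but forfeits the deviator's share of the drop in the mitigation fund: 2.3/6 × 38 = 14.57.
So the deviation gain is 38 − 14.57 = 23.43, and the fine must be at least 23.43 billion dollars to wipe it out.

23.43 billion dollars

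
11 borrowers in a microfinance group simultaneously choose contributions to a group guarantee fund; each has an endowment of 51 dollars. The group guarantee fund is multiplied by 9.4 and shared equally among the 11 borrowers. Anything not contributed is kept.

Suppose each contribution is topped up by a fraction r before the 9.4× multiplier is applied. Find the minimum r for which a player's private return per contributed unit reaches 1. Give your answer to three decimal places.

0.170

With matching at rate r, one contributed unit becomes (1 + r) in the group guarantee fund and returns 9.4 × (1 + r) / 11 to the contributor.
Setting this equal to 1: 1 + r = 11/9.4 = 1.1702.
So the minimum matching rate is r = 1.1702 − 1 = 0.170.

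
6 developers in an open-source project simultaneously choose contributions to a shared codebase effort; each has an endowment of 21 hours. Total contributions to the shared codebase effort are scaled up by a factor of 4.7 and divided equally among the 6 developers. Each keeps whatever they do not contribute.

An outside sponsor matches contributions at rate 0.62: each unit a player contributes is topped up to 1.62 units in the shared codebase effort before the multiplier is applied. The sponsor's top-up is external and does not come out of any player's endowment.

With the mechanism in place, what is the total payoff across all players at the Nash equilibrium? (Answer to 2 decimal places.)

959.36 hours

With the mechanism, a contributed unit returns 4.7 × 1.62 / 6 = 1.2690 per unit of net cost to the contributor — now above 1 — so contributing fully is weakly dominant for every player.
So the Nash equilibrium is full contribution by all 6; the group earns 4.7 × 1.62 × 126 = 959.36.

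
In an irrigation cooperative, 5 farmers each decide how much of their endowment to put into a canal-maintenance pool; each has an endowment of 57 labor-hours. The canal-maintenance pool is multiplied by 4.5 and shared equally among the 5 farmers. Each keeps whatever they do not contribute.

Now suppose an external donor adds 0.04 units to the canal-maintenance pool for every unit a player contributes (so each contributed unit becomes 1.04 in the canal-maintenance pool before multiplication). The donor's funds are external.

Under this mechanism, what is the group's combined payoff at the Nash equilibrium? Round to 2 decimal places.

With the mechanism, a contributed unit returns 4.5 × 1.04 / 5 = 0.9360 per unit of net cost — still below 1 — so contributing 0 remains dominant for every player.
Everyone keeps their endowment and the group total is 5 × 57 = 285.

285.00 labor-hours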